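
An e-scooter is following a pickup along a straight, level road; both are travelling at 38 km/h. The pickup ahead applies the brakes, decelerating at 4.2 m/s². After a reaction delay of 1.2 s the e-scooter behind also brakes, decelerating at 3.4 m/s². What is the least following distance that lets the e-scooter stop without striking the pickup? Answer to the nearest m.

38 km/h ÷ 3.6 = 10.5556 m/s.
Leader travels v²/(2a_L) = 111.421 / 8.400 = 13.264 m before stopping.
Follower covers v·t_r = 10.5556 × 1.2 = 12.667 m while reacting, then v²/(2a_F) = 111.421 / 6.800 = 16.385 m while braking, for a total of 12.667 + 16.385 = 29.052 m.
Since a_F ≤ a_L and the follower starts braking later, the follower is never slower than the leader, so the closest approach is when both have stopped.
Minimum gap = 29.052 − 13.264 = 15.788 m.

Minimum gap ≈ 16 m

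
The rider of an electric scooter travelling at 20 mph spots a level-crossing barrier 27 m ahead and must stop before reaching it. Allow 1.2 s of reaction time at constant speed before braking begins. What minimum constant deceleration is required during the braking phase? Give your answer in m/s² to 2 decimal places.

20 mph × 0.44704 = 8.9408 m/s.
Distance covered during reaction = 8.9408 × 1.2 = 10.729 m.
Distance available for braking: 27 − 10.729 = 16.271 m.
v² = 2a·d ⇒ a = v²/(2d) = 8.9408² / (2 × 16.271) = 79.938 / 32.542 = 2.4565 m/s².

Required deceleration ≈ 2.46 m/s²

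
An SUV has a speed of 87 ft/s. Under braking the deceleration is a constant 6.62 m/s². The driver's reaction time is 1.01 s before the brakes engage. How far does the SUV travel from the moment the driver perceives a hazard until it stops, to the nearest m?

87 ft/s × 0.3048 = 26.5176 m/s.
Reaction distance = v·t_r = 26.5176 × 1.01 = 26.783 m.
Braking distance = v²/(2a) = 26.5176² / (2 × 6.620) = 703.183 / 13.240 = 53.110 m.
Total = 26.783 + 53.110 = 79.893 m.

Total stopping distance ≈ 80 m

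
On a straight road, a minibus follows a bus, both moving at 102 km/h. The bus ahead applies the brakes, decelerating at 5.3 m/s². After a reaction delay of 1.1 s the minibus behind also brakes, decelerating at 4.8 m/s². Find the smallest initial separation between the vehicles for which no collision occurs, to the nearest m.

102 km/h ÷ 3.6 = 28.3333 m/s.
Leader travels v²/(2a_L) = 802.776 / 10.600 = 75.734 m before stopping.
Follower covers v·t_r = 28.3333 × 1.1 = 31.167 m while reacting, then v²/(2a_F) = 802.776 / 9.600 = 83.623 m while braking, for a total of 31.167 + 83.623 = 114.790 m.
Since a_F ≤ a_L and the follower starts braking later, the follower is never slower than the leader, so the closest approach is when both have stopped.
Minimum gap = 114.790 − 75.734 = 39.056 m.

Minimum gap ≈ 39 m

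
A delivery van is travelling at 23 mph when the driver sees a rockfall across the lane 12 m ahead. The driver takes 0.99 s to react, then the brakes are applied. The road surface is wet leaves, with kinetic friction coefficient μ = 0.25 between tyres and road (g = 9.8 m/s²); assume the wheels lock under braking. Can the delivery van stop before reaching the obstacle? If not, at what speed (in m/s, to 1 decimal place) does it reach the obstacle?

No — it strikes the obstacle at 9.8 m/s

23 mph × 0.44704 = 10.2819 m/s.
a = μg = 0.25 × 9.8 = 2.450 m/s².
Reaction distance = 10.2819 × 0.99 = 10.179 m.
Braking distance needed to stop: v²/(2a) = 105.717 / 4.900 = 21.575 m, so total needed = 10.179 + 21.575 = 31.754 m > 12 m — it cannot stop.
Distance remaining when braking begins: 12 − 10.179 = 1.821 m.
v² = v₀² − 2a·d = 105.717 − 2 × 2.450 × 1.821 = 96.794 m²/s².
v = √96.794 = 9.838 m/s.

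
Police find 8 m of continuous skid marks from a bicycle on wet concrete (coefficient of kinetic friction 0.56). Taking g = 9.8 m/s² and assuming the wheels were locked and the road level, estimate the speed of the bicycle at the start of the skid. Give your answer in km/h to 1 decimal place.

Initial speed ≈ 33.7 km/h

Deceleration a = μg = 0.56 × 9.8 = 5.488 m/s².
v = √(2a·d) = √(2 × 5.488 × 8) = √87.808 = 9.3706 m/s.
= 9.3706 × 3.6 = 33.734 km/h.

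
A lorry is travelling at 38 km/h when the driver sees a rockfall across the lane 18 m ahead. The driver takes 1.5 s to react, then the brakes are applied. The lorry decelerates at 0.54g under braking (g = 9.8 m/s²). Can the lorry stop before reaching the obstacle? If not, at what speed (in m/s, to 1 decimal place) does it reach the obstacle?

No — it strikes the obstacle at 9.4 m/s

38 km/h ÷ 3.6 = 10.5556 m/s.
a = 0.54 × 9.8 = 5.292 m/s².
Reaction distance = 10.5556 × 1.5 = 15.833 m.
Braking distance needed to stop: v²/(2a) = 111.421 / 10.584 = 10.527 m, so total needed = 15.833 + 10.527 = 26.360 m > 18 m — it cannot stop.
Distance remaining when braking begins: 18 − 15.833 = 2.167 m.
v² = v₀² − 2a·d = 111.421 − 2 × 5.292 × 2.167 = 88.485 m²/s².
v = √88.485 = 9.407 m/s.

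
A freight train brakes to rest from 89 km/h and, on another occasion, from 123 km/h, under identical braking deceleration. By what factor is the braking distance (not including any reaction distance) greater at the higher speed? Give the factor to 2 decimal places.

Braking distance d = v²/(2a), so with a fixed, d ∝ v².
Factor = (123/89)² = 1.3820² = 1.9099.

Factor ≈ 1.91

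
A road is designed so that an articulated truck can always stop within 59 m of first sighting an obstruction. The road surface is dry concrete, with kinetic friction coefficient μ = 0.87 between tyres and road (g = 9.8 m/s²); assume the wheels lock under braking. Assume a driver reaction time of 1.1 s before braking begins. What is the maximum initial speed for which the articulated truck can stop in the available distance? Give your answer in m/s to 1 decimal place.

Maximum speed ≈ 23.7 m/s

a = μg = 0.87 × 9.8 = 8.526 m/s².
Stopping distance: v·t_r + v²/(2a) = 59 with t_r = 1.1 s and a = 8.526 m/s².
So v² + 18.757 v − 1006.07 = 0.
Positive root: v = −a·t_r + √((a·t_r)² + 2a·d) = −9.379 + √(87.966 + 1006.07) = 23.6972 m/s.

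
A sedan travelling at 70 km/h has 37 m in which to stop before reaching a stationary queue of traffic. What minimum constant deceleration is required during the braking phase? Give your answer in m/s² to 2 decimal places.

Required deceleration ≈ 5.11 m/s²

70 km/h ÷ 3.6 = 19.4444 m/s.
v² = 2a·d ⇒ a = v²/(2d) = 19.4444² / (2 × 37.000) = 378.085 / 74.000 = 5.1093 m/s².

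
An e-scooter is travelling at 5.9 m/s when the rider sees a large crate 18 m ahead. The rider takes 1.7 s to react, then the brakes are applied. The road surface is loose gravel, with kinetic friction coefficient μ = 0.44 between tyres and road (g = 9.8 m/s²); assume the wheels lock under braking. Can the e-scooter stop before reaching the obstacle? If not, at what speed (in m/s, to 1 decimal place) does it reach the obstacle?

Yes — it stops about 3.9 m short of the obstacle, so it never reaches it

a = μg = 0.44 × 9.8 = 4.312 m/s².
Reaction distance = 5.9000 × 1.7 = 10.030 m.
Braking distance = v²/(2a) = 34.810 / 8.624 = 4.036 m.
Total stopping distance = 10.030 + 4.036 = 14.066 m, vs 18 m available — it stops with 18 − 14.066 = 3.934 m to spare.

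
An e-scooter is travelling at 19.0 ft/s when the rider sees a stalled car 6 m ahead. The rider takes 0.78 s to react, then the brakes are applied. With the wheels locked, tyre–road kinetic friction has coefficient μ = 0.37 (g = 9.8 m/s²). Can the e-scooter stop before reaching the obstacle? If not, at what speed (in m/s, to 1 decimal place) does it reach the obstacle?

No — it strikes the obstacle at 4.8 m/s

19 ft/s × 0.3048 = 5.7912 m/s.
a = μg = 0.37 × 9.8 = 3.626 m/s².
Reaction distance = 5.7912 × 0.78 = 4.517 m.
Braking distance needed to stop: v²/(2a) = 33.538 / 7.252 = 4.625 m, so total needed = 4.517 + 4.625 = 9.142 m > 6 m — it cannot stop.
Distance remaining when braking begins: 6 − 4.517 = 1.483 m.
v² = v₀² − 2a·d = 33.538 − 2 × 3.626 × 1.483 = 22.783 m²/s².
v = √22.783 = 4.773 m/s.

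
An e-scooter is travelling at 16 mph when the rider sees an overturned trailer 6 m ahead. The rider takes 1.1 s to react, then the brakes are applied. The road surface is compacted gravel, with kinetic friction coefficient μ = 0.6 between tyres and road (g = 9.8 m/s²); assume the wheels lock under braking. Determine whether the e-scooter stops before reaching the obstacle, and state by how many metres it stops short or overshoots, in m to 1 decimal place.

No — it overshoots by 6.2 m

16 mph × 0.44704 = 7.1526 m/s.
a = μg = 0.6 × 9.8 = 5.880 m/s².
Reaction distance = 7.1526 × 1.1 = 7.868 m.
Braking distance = v²/(2a) = 51.160 / 11.760 = 4.350 m.
Total stopping distance = 7.868 + 4.350 = 12.218 m, vs 6 m available — it cannot stop in time and overshoots by 12.218 − 6 = 6.218 m.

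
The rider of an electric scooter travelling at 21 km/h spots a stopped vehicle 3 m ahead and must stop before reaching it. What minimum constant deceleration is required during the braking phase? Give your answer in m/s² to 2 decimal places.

21 km/h ÷ 3.6 = 5.8333 m/s.
v² = 2a·d ⇒ a = v²/(2d) = 5.8333² / (2 × 3.000) = 34.027 / 6.000 = 5.6712 m/s².

Required deceleration ≈ 5.67 m/s²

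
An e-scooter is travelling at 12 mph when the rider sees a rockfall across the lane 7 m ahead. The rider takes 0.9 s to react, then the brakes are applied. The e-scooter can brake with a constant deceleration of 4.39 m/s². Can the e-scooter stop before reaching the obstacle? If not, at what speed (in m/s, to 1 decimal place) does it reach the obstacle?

12 mph × 0.44704 = 5.3645 m/s.
Reaction distance = 5.3645 × 0.9 = 4.828 m.
Braking distance needed to stop: v²/(2a) = 28.778 / 8.780 = 3.278 m, so total needed = 4.828 + 3.278 = 8.106 m > 7 m — it cannot stop.
Distance remaining when braking begins: 7 − 4.828 = 2.172 m.
v² = v₀² − 2a·d = 28.778 − 2 × 4.390 × 2.172 = 9.708 m²/s².
v = √9.708 = 3.116 m/s.

No — it strikes the obstacle at 3.1 m/s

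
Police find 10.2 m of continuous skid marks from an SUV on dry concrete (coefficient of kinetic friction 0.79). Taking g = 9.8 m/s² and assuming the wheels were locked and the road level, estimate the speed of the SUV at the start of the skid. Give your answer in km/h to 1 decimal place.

Deceleration a = μg = 0.79 × 9.8 = 7.742 m/s².
v = √(2a·d) = √(2 × 7.742 × 10.2) = √157.937 = 12.5673 m/s.
= 12.5673 × 3.6 = 45.242 km/h.

Initial speed ≈ 45.2 km/h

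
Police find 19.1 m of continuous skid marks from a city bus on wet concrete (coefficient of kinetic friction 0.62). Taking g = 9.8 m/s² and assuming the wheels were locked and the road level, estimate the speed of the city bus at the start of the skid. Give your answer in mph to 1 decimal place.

Initial speed ≈ 34.1 mph

Deceleration a = μg = 0.62 × 9.8 = 6.076 m/s².
v = √(2a·d) = √(2 × 6.076 × 19.1) = √232.103 = 15.2349 m/s.
= 15.2349 ÷ 0.44704 = 34.080 mph.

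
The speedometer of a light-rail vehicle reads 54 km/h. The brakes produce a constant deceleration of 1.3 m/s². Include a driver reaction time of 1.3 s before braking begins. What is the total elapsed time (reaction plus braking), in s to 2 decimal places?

Total time ≈ 12.84 s

54 km/h ÷ 3.6 = 15.0000 m/s.
Braking time = v/a = 15.0000 / 1.300 = 11.538 s.
Total = 1.3 + 11.538 = 12.838 s.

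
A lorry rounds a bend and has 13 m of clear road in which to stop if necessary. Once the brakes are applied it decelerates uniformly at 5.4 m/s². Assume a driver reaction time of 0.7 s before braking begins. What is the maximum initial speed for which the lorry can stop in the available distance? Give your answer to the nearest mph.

Stopping distance: v·t_r + v²/(2a) = 13 with t_r = 0.7 s and a = 5.400 m/s².
So v² + 7.560 v − 140.40 = 0.
Positive root: v = −a·t_r + √((a·t_r)² + 2a·d) = −3.780 + √(14.288 + 140.40) = 8.6574 m/s.
8.6574 m/s ÷ 0.44704 = 19.366 mph.

Maximum speed ≈ 19 mph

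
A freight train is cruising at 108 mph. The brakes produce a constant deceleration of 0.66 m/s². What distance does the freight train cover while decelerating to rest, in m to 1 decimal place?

108 mph × 0.44704 = 48.2803 m/s.
Braking distance = v²/(2a) = 48.2803² / (2 × 0.660) = 2330.987 / 1.320 = 1765.899 m.

Braking distance ≈ 1765.9 m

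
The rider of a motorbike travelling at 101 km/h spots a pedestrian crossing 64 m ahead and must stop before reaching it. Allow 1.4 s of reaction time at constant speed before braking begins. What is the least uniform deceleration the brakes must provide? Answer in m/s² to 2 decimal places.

Required deceleration ≈ 15.92 m/s²

101 km/h ÷ 3.6 = 28.0556 m/s.
Distance covered during reaction = 28.0556 × 1.4 = 39.278 m.
Distance available for braking: 64 − 39.278 = 24.722 m.
v² = 2a·d ⇒ a = v²/(2d) = 28.0556² / (2 × 24.722) = 787.117 / 49.444 = 15.9194 m/s².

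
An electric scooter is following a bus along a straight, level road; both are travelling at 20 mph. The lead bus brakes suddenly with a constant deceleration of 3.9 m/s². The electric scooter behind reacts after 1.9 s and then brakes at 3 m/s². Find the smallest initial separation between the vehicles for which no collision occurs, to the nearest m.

20 mph × 0.44704 = 8.9408 m/s.
Leader travels v²/(2a_L) = 79.938 / 7.800 = 10.248 m before stopping.
Follower covers v·t_r = 8.9408 × 1.9 = 16.988 m while reacting, then v²/(2a_F) = 79.938 / 6.000 = 13.323 m while braking, for a total of 16.988 + 13.323 = 30.311 m.
Since a_F ≤ a_L and the follower starts braking later, the follower is never slower than the leader, so the closest approach is when both have stopped.
Minimum gap = 30.311 − 10.248 = 20.063 m.

Minimum gap ≈ 20 m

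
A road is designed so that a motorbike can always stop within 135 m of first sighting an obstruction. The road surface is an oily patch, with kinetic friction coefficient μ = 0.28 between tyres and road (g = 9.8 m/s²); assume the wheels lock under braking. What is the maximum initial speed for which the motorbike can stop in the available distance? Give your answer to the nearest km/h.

Maximum speed ≈ 98 km/h

a = μg = 0.28 × 9.8 = 2.744 m/s².
v²/(2a) = d ⇒ v = √(2 × 2.744 × 135) = √740.88 = 27.2191 m/s.
27.2191 m/s × 3.6 = 97.989 km/h.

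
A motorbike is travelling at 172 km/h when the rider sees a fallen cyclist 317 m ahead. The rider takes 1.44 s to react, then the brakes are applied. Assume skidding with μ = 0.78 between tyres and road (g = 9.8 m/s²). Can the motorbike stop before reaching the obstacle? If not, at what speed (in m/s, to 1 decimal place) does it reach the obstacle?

172 km/h ÷ 3.6 = 47.7778 m/s.
a = μg = 0.78 × 9.8 = 7.644 m/s².
Reaction distance = 47.7778 × 1.44 = 68.800 m.
Braking distance = v²/(2a) = 2282.718 / 15.288 = 149.314 m.
Total stopping distance = 68.800 + 149.314 = 218.114 m, vs 317 m available — it stops with 317 − 218.114 = 98.886 m to spare.

Yes — it stops about 98.9 m short of the obstacle, so it never reaches it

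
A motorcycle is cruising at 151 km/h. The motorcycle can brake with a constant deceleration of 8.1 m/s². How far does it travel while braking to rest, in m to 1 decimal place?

Braking distance ≈ 108.6 m

151 km/h ÷ 3.6 = 41.9444 m/s.
Braking distance = v²/(2a) = 41.9444² / (2 × 8.100) = 1759.333 / 16.200 = 108.601 m.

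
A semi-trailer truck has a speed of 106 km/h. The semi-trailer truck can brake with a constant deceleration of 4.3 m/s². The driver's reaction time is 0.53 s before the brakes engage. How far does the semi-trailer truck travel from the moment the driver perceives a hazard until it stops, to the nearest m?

Total stopping distance ≈ 116 m

106 km/h ÷ 3.6 = 29.4444 m/s.
Reaction distance = v·t_r = 29.4444 × 0.53 = 15.606 m.
Braking distance = v²/(2a) = 29.4444² / (2 × 4.300) = 866.973 / 8.600 = 100.811 m.
Total = 15.606 + 100.811 = 116.417 m.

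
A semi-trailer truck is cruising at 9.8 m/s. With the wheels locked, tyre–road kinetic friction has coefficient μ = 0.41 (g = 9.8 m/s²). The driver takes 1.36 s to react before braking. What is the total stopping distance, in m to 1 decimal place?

a = μg = 0.41 × 9.8 = 4.018 m/s².
Reaction distance = v·t_r = 9.8000 × 1.36 = 13.328 m.
Braking distance = v²/(2a) = 9.8000² / (2 × 4.018) = 96.040 / 8.036 = 11.951 m.
Total = 13.328 + 11.951 = 25.279 m.

Total stopping distance ≈ 25.3 m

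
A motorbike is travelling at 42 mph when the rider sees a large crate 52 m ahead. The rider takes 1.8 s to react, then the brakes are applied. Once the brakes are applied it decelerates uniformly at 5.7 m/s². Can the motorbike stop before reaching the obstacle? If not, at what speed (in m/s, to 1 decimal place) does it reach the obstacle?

42 mph × 0.44704 = 18.7757 m/s.
Reaction distance = 18.7757 × 1.8 = 33.796 m.
Braking distance needed to stop: v²/(2a) = 352.527 / 11.400 = 30.923 m, so total needed = 33.796 + 30.923 = 64.719 m > 52 m — it cannot stop.
Distance remaining when braking begins: 52 − 33.796 = 18.204 m.
v² = v₀² − 2a·d = 352.527 − 2 × 5.700 × 18.204 = 145.001 m²/s².
v = √145.001 = 12.042 m/s.

No — it strikes the obstacle at 12.0 m/s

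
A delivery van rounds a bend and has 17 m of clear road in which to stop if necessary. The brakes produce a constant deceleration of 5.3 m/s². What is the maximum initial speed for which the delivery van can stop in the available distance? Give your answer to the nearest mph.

Maximum speed ≈ 30 mph

v²/(2a) = d ⇒ v = √(2 × 5.300 × 17) = √180.20 = 13.4239 m/s.
13.4239 m/s ÷ 0.44704 = 30.028 mph.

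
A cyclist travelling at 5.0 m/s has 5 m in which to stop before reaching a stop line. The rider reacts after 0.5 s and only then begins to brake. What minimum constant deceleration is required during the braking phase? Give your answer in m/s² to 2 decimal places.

Distance covered during reaction = 5.0000 × 0.5 = 2.500 m.
Distance available for braking: 5 − 2.500 = 2.500 m.
v² = 2a·d ⇒ a = v²/(2d) = 5.0000² / (2 × 2.500) = 25.000 / 5.000 = 5.0000 m/s².

Required deceleration ≈ 5.00 m/s²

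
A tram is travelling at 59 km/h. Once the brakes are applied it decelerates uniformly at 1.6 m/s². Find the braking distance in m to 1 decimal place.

Braking distance ≈ 83.9 m

59 km/h ÷ 3.6 = 16.3889 m/s.
Braking distance = v²/(2a) = 16.3889² / (2 × 1.600) = 268.596 / 3.200 = 83.936 m.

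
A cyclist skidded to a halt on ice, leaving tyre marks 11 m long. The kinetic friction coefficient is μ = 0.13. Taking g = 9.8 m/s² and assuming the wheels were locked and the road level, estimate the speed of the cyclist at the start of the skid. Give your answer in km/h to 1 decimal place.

Deceleration a = μg = 0.13 × 9.8 = 1.274 m/s².
v = √(2a·d) = √(2 × 1.274 × 11) = √28.028 = 5.2941 m/s.
= 5.2941 × 3.6 = 19.059 km/h.

Initial speed ≈ 19.1 km/h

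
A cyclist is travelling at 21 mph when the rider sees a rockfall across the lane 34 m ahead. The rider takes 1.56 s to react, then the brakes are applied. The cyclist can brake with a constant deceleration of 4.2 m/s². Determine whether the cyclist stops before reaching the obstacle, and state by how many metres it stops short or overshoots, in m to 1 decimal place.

21 mph × 0.44704 = 9.3878 m/s.
Reaction distance = 9.3878 × 1.56 = 14.645 m.
Braking distance = v²/(2a) = 88.131 / 8.400 = 10.492 m.
Total stopping distance = 14.645 + 10.492 = 25.137 m, vs 34 m available — it stops with 34 − 25.137 = 8.863 m to spare.

Yes — it stops 8.9 m short of the obstacle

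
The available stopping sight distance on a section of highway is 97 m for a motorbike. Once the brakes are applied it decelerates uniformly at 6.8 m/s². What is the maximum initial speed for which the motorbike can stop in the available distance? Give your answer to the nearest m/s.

v²/(2a) = d ⇒ v = √(2 × 6.800 × 97) = √1319.20 = 36.3208 m/s.

Maximum speed ≈ 36 m/s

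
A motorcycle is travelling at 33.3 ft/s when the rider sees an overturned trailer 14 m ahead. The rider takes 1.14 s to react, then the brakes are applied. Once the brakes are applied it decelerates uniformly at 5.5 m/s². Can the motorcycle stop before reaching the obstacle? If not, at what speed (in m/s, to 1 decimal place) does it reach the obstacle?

33.3 ft/s × 0.3048 = 10.1498 m/s.
Reaction distance = 10.1498 × 1.14 = 11.571 m.
Braking distance needed to stop: v²/(2a) = 103.018 / 11.000 = 9.365 m, so total needed = 11.571 + 9.365 = 20.936 m > 14 m — it cannot stop.
Distance remaining when braking begins: 14 − 11.571 = 2.429 m.
v² = v₀² − 2a·d = 103.018 − 2 × 5.500 × 2.429 = 76.299 m²/s².
v = √76.299 = 8.735 m/s.

No — it strikes the obstacle at 8.7 m/s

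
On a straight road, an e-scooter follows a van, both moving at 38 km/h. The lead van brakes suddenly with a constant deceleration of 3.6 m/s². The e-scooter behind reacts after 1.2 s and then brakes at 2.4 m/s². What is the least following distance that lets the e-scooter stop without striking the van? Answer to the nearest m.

38 km/h ÷ 3.6 = 10.5556 m/s.
Leader travels v²/(2a_L) = 111.421 / 7.200 = 15.475 m before stopping.
Follower covers v·t_r = 10.5556 × 1.2 = 12.667 m while reacting, then v²/(2a_F) = 111.421 / 4.800 = 23.213 m while braking, for a total of 12.667 + 23.213 = 35.880 m.
Since a_F ≤ a_L and the follower starts braking later, the follower is never slower than the leader, so the closest approach is when both have stopped.
Minimum gap = 35.880 − 15.475 = 20.405 m.

Minimum gap ≈ 20 m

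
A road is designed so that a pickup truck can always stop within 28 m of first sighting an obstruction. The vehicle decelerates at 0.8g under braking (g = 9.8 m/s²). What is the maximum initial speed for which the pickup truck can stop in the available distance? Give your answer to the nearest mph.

a = 0.8 × 9.8 = 7.840 m/s².
v²/(2a) = d ⇒ v = √(2 × 7.840 × 28) = √439.04 = 20.9533 m/s.
20.9533 m/s ÷ 0.44704 = 46.871 mph.

Maximum speed ≈ 47 mph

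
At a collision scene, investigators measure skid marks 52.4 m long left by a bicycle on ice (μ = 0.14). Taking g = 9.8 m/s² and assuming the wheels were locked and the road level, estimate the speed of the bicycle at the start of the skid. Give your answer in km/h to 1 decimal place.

Initial speed ≈ 43.2 km/h

Deceleration a = μg = 0.14 × 9.8 = 1.372 m/s².
v = √(2a·d) = √(2 × 1.372 × 52.4) = √143.786 = 11.9911 m/s.
= 11.9911 × 3.6 = 43.168 km/h.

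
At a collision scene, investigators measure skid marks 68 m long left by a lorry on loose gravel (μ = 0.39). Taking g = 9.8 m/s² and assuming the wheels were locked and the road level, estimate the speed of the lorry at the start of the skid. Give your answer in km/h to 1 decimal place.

Deceleration a = μg = 0.39 × 9.8 = 3.822 m/s².
v = √(2a·d) = √(2 × 3.822 × 68) = √519.792 = 22.7989 m/s.
= 22.7989 × 3.6 = 82.076 km/h.

Initial speed ≈ 82.1 km/h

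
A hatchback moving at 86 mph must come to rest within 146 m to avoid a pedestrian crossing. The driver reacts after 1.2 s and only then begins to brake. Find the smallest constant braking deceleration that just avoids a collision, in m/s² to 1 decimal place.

Required deceleration ≈ 7.4 m/s²

86 mph × 0.44704 = 38.4454 m/s.
Distance covered during reaction = 38.4454 × 1.2 = 46.134 m.
Distance available for braking: 146 − 46.134 = 99.866 m.
v² = 2a·d ⇒ a = v²/(2d) = 38.4454² / (2 × 99.866) = 1478.049 / 199.732 = 7.4002 m/s².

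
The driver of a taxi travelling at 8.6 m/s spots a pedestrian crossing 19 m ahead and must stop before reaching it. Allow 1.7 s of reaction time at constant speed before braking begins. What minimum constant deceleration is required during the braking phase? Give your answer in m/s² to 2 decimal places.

Required deceleration ≈ 8.44 m/s²

Distance covered during reaction = 8.6000 × 1.7 = 14.620 m.
Distance available for braking: 19 − 14.620 = 4.380 m.
v² = 2a·d ⇒ a = v²/(2d) = 8.6000² / (2 × 4.380) = 73.960 / 8.760 = 8.4429 m/s².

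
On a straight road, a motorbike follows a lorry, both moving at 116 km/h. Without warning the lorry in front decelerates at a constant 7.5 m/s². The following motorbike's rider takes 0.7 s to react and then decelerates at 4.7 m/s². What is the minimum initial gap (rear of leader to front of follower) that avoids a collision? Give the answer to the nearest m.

Minimum gap ≈ 64 m

116 km/h ÷ 3.6 = 32.2222 m/s.
Leader travels v²/(2a_L) = 1038.270 / 15.000 = 69.218 m before stopping.
Follower covers v·t_r = 32.2222 × 0.7 = 22.556 m while reacting, then v²/(2a_F) = 1038.270 / 9.400 = 110.454 m while braking, for a total of 22.556 + 110.454 = 133.010 m.
Since a_F ≤ a_L and the follower starts braking later, the follower is never slower than the leader, so the closest approach is when both have stopped.
Minimum gap = 133.010 − 69.218 = 63.792 m.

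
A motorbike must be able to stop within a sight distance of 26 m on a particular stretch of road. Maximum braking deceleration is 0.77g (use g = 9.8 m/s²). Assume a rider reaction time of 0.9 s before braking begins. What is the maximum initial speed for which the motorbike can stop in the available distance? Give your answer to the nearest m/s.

Maximum speed ≈ 14 m/s

a = 0.77 × 9.8 = 7.546 m/s².
Stopping distance: v·t_r + v²/(2a) = 26 with t_r = 0.9 s and a = 7.546 m/s².
So v² + 13.583 v − 392.39 = 0.
Positive root: v = −a·t_r + √((a·t_r)² + 2a·d) = −6.791 + √(46.118 + 392.39) = 14.1496 m/s.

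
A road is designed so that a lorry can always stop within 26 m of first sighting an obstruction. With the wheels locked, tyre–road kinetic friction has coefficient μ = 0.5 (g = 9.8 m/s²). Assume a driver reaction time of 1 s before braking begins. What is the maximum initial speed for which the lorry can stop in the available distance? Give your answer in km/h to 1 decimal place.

a = μg = 0.5 × 9.8 = 4.900 m/s².
Stopping distance: v·t_r + v²/(2a) = 26 with t_r = 1 s and a = 4.900 m/s².
So v² + 9.800 v − 254.80 = 0.
Positive root: v = −a·t_r + √((a·t_r)² + 2a·d) = −4.900 + √(24.010 + 254.80) = 11.7976 m/s.
11.7976 m/s × 3.6 = 42.471 km/h.

Maximum speed ≈ 42.5 km/h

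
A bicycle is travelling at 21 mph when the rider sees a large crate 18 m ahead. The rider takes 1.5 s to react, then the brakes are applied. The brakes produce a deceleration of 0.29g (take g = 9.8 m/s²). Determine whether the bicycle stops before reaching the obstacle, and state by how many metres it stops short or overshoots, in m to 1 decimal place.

No — it overshoots by 11.6 m

21 mph × 0.44704 = 9.3878 m/s.
a = 0.29 × 9.8 = 2.842 m/s².
Reaction distance = 9.3878 × 1.5 = 14.082 m.
Braking distance = v²/(2a) = 88.131 / 5.684 = 15.505 m.
Total stopping distance = 14.082 + 15.505 = 29.587 m, vs 18 m available — it cannot stop in time and overshoots by 29.587 − 18 = 11.587 m.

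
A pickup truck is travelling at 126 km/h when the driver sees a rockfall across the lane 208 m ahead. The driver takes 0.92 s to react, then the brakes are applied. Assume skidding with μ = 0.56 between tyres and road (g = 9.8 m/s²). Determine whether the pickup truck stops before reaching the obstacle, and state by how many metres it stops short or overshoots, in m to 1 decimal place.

126 km/h ÷ 3.6 = 35.0000 m/s.
a = μg = 0.56 × 9.8 = 5.488 m/s².
Reaction distance = 35.0000 × 0.92 = 32.200 m.
Braking distance = v²/(2a) = 1225.000 / 10.976 = 111.607 m.
Total stopping distance = 32.200 + 111.607 = 143.807 m, vs 208 m available — it stops with 208 − 143.807 = 64.193 m to spare.

Yes — it stops 64.2 m short of the obstacle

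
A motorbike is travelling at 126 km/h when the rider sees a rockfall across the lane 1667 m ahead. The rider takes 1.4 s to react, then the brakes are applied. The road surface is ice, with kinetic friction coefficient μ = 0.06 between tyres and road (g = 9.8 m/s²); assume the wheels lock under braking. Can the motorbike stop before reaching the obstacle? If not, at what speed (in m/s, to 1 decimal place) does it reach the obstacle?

Yes — it stops about 576.3 m short of the obstacle, so it never reaches it

126 km/h ÷ 3.6 = 35.0000 m/s.
a = μg = 0.06 × 9.8 = 0.588 m/s².
Reaction distance = 35.0000 × 1.4 = 49.000 m.
Braking distance = v²/(2a) = 1225.000 / 1.176 = 1041.667 m.
Total stopping distance = 49.000 + 1041.667 = 1090.667 m, vs 1667 m available — it stops with 1667 − 1090.667 = 576.333 m to spare.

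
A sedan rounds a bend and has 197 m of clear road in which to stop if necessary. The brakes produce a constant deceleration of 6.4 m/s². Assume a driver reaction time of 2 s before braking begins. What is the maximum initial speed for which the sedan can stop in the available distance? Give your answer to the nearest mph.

Maximum speed ≈ 87 mph

Stopping distance: v·t_r + v²/(2a) = 197 with t_r = 2 s and a = 6.400 m/s².
So v² + 25.600 v − 2521.60 = 0.
Positive root: v = −a·t_r + √((a·t_r)² + 2a·d) = −12.800 + √(163.840 + 2521.60) = 39.0212 m/s.
39.0212 m/s ÷ 0.44704 = 87.288 mph.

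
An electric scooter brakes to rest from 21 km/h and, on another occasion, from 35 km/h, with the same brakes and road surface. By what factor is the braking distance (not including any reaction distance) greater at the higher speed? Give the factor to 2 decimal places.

Braking distance d = v²/(2a), so with a fixed, d ∝ v².
Factor = (35/21)² = 1.6667² = 2.7779.

Factor ≈ 2.78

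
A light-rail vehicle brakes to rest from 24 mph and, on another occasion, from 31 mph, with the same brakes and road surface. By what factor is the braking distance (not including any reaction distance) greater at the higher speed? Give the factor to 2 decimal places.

Factor ≈ 1.67

Braking distance d = v²/(2a), so with a fixed, d ∝ v².
Factor = (31/24)² = 1.2917² = 1.6685.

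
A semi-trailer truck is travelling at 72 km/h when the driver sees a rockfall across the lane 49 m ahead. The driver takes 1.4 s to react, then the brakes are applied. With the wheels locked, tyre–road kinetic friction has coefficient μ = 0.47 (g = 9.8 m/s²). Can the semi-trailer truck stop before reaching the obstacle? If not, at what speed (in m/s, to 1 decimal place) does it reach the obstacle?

72 km/h ÷ 3.6 = 20.0000 m/s.
a = μg = 0.47 × 9.8 = 4.606 m/s².
Reaction distance = 20.0000 × 1.4 = 28.000 m.
Braking distance needed to stop: v²/(2a) = 400.000 / 9.212 = 43.422 m, so total needed = 28.000 + 43.422 = 71.422 m > 49 m — it cannot stop.
Distance remaining when braking begins: 49 − 28.000 = 21.000 m.
v² = v₀² − 2a·d = 400.000 − 2 × 4.606 × 21.000 = 206.548 m²/s².
v = √206.548 = 14.372 m/s.

No — it strikes the obstacle at 14.4 m/s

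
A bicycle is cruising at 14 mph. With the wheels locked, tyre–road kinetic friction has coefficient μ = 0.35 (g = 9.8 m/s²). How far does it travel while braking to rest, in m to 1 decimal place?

14 mph × 0.44704 = 6.2586 m/s.
a = μg = 0.35 × 9.8 = 3.430 m/s².
Braking distance = v²/(2a) = 6.2586² / (2 × 3.430) = 39.170 / 6.860 = 5.710 m.

Braking distance ≈ 5.7 m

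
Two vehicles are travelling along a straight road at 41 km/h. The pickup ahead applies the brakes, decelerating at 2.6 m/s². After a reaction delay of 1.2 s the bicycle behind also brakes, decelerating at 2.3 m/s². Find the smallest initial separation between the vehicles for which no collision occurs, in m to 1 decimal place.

Minimum gap ≈ 16.9 m

41 km/h ÷ 3.6 = 11.3889 m/s.
Leader travels v²/(2a_L) = 129.707 / 5.200 = 24.944 m before stopping.
Follower covers v·t_r = 11.3889 × 1.2 = 13.667 m while reacting, then v²/(2a_F) = 129.707 / 4.600 = 28.197 m while braking, for a total of 13.667 + 28.197 = 41.864 m.
Since a_F ≤ a_L and the follower starts braking later, the follower is never slower than the leader, so the closest approach is when both have stopped.
Minimum gap = 41.864 − 24.944 = 16.920 m.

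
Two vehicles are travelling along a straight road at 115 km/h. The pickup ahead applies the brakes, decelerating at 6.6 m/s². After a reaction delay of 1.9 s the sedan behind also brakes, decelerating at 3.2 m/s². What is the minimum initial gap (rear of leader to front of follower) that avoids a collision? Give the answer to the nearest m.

115 km/h ÷ 3.6 = 31.9444 m/s.
Leader travels v²/(2a_L) = 1020.445 / 13.200 = 77.306 m before stopping.
Follower covers v·t_r = 31.9444 × 1.9 = 60.694 m while reacting, then v²/(2a_F) = 1020.445 / 6.400 = 159.445 m while braking, for a total of 60.694 + 159.445 = 220.139 m.
Since a_F ≤ a_L and the follower starts braking later, the follower is never slower than the leader, so the closest approach is when both have stopped.
Minimum gap = 220.139 − 77.306 = 142.833 m.

Minimum gap ≈ 143 m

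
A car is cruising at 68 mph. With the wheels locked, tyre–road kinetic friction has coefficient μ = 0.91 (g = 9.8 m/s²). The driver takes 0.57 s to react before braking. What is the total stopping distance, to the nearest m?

Total stopping distance ≈ 69 m

68 mph × 0.44704 = 30.3987 m/s.
a = μg = 0.91 × 9.8 = 8.918 m/s².
Reaction distance = v·t_r = 30.3987 × 0.57 = 17.327 m.
Braking distance = v²/(2a) = 30.3987² / (2 × 8.918) = 924.081 / 17.836 = 51.810 m.
Total = 17.327 + 51.810 = 69.137 m.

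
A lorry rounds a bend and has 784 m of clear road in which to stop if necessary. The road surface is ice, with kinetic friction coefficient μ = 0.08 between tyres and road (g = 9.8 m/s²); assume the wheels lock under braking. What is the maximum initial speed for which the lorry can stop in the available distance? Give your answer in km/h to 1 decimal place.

a = μg = 0.08 × 9.8 = 0.784 m/s².
v²/(2a) = d ⇒ v = √(2 × 0.784 × 784) = √1229.31 = 35.0615 m/s.
35.0615 m/s × 3.6 = 126.221 km/h.

Maximum speed ≈ 126.2 km/h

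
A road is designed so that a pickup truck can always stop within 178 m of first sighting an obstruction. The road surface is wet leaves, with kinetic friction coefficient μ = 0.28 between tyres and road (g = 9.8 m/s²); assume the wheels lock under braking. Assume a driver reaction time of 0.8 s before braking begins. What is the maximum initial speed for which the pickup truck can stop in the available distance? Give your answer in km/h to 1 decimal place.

Maximum speed ≈ 104.9 km/h

a = μg = 0.28 × 9.8 = 2.744 m/s².
Stopping distance: v·t_r + v²/(2a) = 178 with t_r = 0.8 s and a = 2.744 m/s².
So v² + 4.390 v − 976.86 = 0.
Positive root: v = −a·t_r + √((a·t_r)² + 2a·d) = −2.195 + √(4.818 + 976.86) = 29.1367 m/s.
29.1367 m/s × 3.6 = 104.892 km/h.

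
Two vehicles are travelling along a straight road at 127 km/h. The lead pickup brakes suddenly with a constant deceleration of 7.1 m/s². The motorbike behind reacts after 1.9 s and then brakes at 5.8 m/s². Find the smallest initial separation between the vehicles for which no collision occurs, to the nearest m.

Minimum gap ≈ 87 m

127 km/h ÷ 3.6 = 35.2778 m/s.
Leader travels v²/(2a_L) = 1244.523 / 14.200 = 87.642 m before stopping.
Follower covers v·t_r = 35.2778 × 1.9 = 67.028 m while reacting, then v²/(2a_F) = 1244.523 / 11.600 = 107.286 m while braking, for a total of 67.028 + 107.286 = 174.314 m.
Since a_F ≤ a_L and the follower starts braking later, the follower is never slower than the leader, so the closest approach is when both have stopped.
Minimum gap = 174.314 − 87.642 = 86.672 m.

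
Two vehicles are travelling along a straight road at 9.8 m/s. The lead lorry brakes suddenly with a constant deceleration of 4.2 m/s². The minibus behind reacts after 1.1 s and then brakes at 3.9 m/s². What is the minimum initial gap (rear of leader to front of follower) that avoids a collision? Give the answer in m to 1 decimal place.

Minimum gap ≈ 11.7 m

Leader travels v²/(2a_L) = 96.040 / 8.400 = 11.433 m before stopping.
Follower covers v·t_r = 9.8000 × 1.1 = 10.780 m while reacting, then v²/(2a_F) = 96.040 / 7.800 = 12.313 m while braking, for a total of 10.780 + 12.313 = 23.093 m.
Since a_F ≤ a_L and the follower starts braking later, the follower is never slower than the leader, so the closest approach is when both have stopped.
Minimum gap = 23.093 − 11.433 = 11.660 m.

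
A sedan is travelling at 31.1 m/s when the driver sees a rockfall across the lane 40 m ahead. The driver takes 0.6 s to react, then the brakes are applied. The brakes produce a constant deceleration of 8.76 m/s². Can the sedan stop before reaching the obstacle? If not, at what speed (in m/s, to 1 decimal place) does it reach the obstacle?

Reaction distance = 31.1000 × 0.6 = 18.660 m.
Braking distance needed to stop: v²/(2a) = 967.210 / 17.520 = 55.206 m, so total needed = 18.660 + 55.206 = 73.866 m > 40 m — it cannot stop.
Distance remaining when braking begins: 40 − 18.660 = 21.340 m.
v² = v₀² − 2a·d = 967.210 − 2 × 8.760 × 21.340 = 593.333 m²/s².
v = √593.333 = 24.358 m/s.

No — it strikes the obstacle at 24.4 m/s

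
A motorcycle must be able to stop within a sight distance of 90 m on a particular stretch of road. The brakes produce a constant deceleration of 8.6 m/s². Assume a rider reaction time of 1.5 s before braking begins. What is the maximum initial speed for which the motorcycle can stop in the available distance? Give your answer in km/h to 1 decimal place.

Maximum speed ≈ 102.6 km/h

Stopping distance: v·t_r + v²/(2a) = 90 with t_r = 1.5 s and a = 8.600 m/s².
So v² + 25.800 v − 1548.00 = 0.
Positive root: v = −a·t_r + √((a·t_r)² + 2a·d) = −12.900 + √(166.410 + 1548.00) = 28.5054 m/s.
28.5054 m/s × 3.6 = 102.619 km/h.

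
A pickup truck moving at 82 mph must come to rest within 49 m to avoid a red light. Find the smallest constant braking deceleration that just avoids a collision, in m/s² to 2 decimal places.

Required deceleration ≈ 13.71 m/s²

82 mph × 0.44704 = 36.6573 m/s.
v² = 2a·d ⇒ a = v²/(2d) = 36.6573² / (2 × 49.000) = 1343.758 / 98.000 = 13.7118 m/s².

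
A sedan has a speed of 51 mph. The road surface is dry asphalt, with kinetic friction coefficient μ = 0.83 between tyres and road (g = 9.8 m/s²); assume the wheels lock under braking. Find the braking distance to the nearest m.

51 mph × 0.44704 = 22.7990 m/s.
a = μg = 0.83 × 9.8 = 8.134 m/s².
Braking distance = v²/(2a) = 22.7990² / (2 × 8.134) = 519.794 / 16.268 = 31.952 m.

Braking distance ≈ 32 m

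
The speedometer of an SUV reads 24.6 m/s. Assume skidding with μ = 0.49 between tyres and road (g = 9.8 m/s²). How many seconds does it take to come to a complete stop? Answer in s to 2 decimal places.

a = μg = 0.49 × 9.8 = 4.802 m/s².
Braking time = v/a = 24.6000 / 4.802 = 5.123 s.

Braking time ≈ 5.12 s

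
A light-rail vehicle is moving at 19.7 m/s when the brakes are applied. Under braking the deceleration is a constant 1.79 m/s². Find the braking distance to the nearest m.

Braking distance = v²/(2a) = 19.7000² / (2 × 1.790) = 388.090 / 3.580 = 108.405 m.

Braking distance ≈ 108 m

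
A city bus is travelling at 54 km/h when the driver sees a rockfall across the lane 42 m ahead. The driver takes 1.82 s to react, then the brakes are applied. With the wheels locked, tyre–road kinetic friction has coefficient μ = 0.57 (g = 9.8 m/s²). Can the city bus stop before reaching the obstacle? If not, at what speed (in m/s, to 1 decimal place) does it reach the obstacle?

No — it strikes the obstacle at 7.8 m/s

54 km/h ÷ 3.6 = 15.0000 m/s.
a = μg = 0.57 × 9.8 = 5.586 m/s².
Reaction distance = 15.0000 × 1.82 = 27.300 m.
Braking distance needed to stop: v²/(2a) = 225.000 / 11.172 = 20.140 m, so total needed = 27.300 + 20.140 = 47.440 m > 42 m — it cannot stop.
Distance remaining when braking begins: 42 − 27.300 = 14.700 m.
v² = v₀² − 2a·d = 225.000 − 2 × 5.586 × 14.700 = 60.772 m²/s².
v = √60.772 = 7.796 m/s.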